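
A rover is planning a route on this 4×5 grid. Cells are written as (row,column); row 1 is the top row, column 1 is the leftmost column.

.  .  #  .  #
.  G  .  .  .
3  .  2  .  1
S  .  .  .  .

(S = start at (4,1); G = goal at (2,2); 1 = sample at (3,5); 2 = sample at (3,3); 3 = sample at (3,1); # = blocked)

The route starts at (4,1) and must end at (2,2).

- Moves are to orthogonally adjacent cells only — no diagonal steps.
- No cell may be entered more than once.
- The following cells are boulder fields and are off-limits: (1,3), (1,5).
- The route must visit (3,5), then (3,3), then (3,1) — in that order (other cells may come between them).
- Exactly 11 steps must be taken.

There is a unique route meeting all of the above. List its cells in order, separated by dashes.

The waypoints must appear in the order (3,5), (3,3), (3,1), with no cell reused.
Route from (4,1): right 4 to (4,5), up 1 to (3,5), left 4 to (3,1), up 1 to (2,1), right 1 to (2,2) — 11 moves in all.
Check: order respected (1 at step 5, 2 at step 7, 3 at step 9); 11 moves as required.

(4,1) - (4,2) - (4,3) - (4,4) - (4,5) - (3,5) - (3,4) - (3,3) - (3,2) - (3,1) - (2,1) - (2,2)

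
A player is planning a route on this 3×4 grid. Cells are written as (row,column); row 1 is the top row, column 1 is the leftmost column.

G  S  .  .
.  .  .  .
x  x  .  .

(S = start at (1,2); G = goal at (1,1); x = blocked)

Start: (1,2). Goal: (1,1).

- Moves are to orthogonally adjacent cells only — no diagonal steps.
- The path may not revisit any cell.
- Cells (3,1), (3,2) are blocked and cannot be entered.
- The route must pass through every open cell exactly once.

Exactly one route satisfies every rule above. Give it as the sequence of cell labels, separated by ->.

Need to visit all 10 open cells exactly once, starting at (1,2) and ending at (1,1).
Cell (3,3) has only two open neighbours ((2,3) and (3,4)), so the path must pass straight through it: one of those is the cell it's entered from and the other is where it exits.
Route from (1,2): 2× right (reaching (1,4)), 2× down (reaching (3,4)), left to (3,3), up to (2,3), 2× left (reaching (2,1)), up to (1,1) — 9 moves in all.
Check: all 10 open cells covered.

(1,2) -> (1,3) -> (1,4) -> (2,4) -> (3,4) -> (3,3) -> (2,3) -> (2,2) -> (2,1) -> (1,1)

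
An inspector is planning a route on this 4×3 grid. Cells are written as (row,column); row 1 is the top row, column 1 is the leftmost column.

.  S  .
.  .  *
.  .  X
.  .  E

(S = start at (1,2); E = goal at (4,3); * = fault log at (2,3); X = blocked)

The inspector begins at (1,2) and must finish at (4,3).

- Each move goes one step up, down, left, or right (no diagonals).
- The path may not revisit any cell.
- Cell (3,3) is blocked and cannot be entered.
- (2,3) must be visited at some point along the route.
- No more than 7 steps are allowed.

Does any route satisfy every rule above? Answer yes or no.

One route that works: (1,2) → (1,3) → (2,3) → (2,2) → (3,2) → (4,2) → (4,3).

yes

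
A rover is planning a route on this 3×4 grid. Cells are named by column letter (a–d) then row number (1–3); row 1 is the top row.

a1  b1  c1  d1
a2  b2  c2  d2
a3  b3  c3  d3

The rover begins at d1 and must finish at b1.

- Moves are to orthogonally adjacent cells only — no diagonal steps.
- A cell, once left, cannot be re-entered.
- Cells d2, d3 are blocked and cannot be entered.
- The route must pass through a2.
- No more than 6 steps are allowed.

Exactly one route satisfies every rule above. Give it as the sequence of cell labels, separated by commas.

Any route must reach a2 and still end at b1 within 6 moves, so the order of the required stops is forced.
Route from d1: left 1 to c1, down 1 to c2, left 2 to a2, up 1 to a1, right 1 to b1 — 6 moves in all.
Check: all required cells visited; 6 ≤ 6 moves.

d1, c1, c2, b2, a2, a1, b1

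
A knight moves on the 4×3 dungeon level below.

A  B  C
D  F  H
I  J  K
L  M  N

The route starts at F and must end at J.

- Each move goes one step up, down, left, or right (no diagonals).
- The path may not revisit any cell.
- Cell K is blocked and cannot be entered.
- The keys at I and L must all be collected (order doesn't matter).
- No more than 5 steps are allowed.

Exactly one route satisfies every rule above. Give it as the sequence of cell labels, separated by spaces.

F D I L M J

The 5-move cap with required stops at I, L leaves no slack for detours.
Route from F: left to D, 2× down (reaching L), right to M, up to J — 5 moves in all.
Check: all required cells visited; 5 ≤ 5 moves.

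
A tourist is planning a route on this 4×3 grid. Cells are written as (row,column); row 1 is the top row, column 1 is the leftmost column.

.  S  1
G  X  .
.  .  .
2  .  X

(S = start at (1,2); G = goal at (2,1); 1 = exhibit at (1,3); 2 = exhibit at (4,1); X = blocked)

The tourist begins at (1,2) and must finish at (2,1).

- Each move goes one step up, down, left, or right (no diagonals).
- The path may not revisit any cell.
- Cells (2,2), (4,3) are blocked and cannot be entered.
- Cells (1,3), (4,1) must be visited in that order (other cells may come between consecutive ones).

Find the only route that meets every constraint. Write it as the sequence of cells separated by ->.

The waypoints must appear in the order (1,3), (4,1), with no cell reused.
Route from (1,2): right 1 to (1,3), down 2 to (3,3), left 1 to (3,2), down 1 to (4,2), left 1 to (4,1), up 2 to (2,1) — 8 moves in all.
Check: order respected (1 at step 1, 2 at step 6).

(1,2) -> (1,3) -> (2,3) -> (3,3) -> (3,2) -> (4,2) -> (4,1) -> (3,1) -> (2,1)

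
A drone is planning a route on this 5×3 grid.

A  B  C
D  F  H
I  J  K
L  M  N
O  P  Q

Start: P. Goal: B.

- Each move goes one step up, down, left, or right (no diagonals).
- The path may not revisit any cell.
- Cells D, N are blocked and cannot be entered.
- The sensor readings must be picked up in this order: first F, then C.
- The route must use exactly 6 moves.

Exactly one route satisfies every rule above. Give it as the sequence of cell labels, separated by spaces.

The waypoints must appear in the order F, C, with no cell reused.
Route from P: 3× up (reaching F), right to H, up to C, left to B — 6 moves in all.
Check: order respected (F at step 3, C at step 5); 6 moves as required.

P M J F H C B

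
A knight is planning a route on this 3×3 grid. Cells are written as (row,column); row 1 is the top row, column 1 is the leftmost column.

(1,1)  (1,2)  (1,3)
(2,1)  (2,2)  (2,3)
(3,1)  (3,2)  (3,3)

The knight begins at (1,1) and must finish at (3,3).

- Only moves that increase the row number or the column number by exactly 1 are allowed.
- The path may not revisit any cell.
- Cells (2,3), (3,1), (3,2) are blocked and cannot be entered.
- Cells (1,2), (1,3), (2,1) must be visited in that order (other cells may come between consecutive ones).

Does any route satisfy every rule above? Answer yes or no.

(2,1) lies to the left of (1,3), so going from (1,3) to (2,1) would need a leftward move — but moves only go right/down, so (1,3) cannot be visited before (2,1).

no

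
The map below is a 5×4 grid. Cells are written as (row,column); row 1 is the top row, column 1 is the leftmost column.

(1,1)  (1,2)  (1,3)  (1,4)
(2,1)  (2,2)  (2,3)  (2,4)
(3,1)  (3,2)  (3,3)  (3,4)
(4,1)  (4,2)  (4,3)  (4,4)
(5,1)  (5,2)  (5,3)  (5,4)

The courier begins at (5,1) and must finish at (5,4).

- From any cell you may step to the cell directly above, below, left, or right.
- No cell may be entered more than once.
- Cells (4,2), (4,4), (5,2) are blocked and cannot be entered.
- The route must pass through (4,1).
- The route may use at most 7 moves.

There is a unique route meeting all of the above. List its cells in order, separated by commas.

(5,1), (4,1), (3,1), (3,2), (3,3), (4,3), (5,3), (5,4)

The budget equals the shortest possible length, so every move has to be on a shortest route through the required cells.
Route from (5,1): up 2 to (3,1), right 2 to (3,3), down 2 to (5,3), right 1 to (5,4) — 7 moves in all.
Check: all required cells visited; 7 ≤ 7 moves.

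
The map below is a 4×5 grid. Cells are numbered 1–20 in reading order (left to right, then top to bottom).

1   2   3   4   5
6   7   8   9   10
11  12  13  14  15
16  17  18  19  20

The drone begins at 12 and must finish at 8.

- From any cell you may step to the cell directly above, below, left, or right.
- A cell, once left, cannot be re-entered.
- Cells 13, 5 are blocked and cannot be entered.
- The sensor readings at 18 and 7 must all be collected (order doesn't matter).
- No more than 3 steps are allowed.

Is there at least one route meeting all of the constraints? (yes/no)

Even ignoring the no-revisit rule, getting from 12 to 8, taking the cheapest ordering 12 → 18 → 7 → 8 needs at least 2 + 3 + 1 = 6 moves (Manhattan distance per leg), which exceeds the 3-move limit.

no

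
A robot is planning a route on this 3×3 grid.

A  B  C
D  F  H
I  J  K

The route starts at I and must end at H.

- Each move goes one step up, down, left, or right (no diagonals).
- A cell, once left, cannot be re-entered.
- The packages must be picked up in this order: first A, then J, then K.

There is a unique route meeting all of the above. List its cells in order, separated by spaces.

I D A B F J K H

The waypoints must appear in the order A, J, K, with no cell reused.
Route from I: 2× up (reaching A), right to B, 2× down (reaching J), right to K, up to H — 7 moves in all.
Check: order respected (A at step 2, J at step 5, K at step 6).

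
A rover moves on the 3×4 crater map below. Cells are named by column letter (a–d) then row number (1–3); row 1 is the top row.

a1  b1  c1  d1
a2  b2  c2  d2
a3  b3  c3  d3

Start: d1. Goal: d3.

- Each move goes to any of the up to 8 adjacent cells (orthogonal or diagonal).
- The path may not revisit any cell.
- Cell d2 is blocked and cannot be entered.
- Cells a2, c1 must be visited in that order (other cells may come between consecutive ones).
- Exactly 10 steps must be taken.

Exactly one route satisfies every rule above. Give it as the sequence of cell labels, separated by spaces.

The waypoints must appear in the order a2, c1, with no cell reused.
Route from d1: down-left 2 to b3, left 1 to a3, up 2 to a1, right 2 to c1, down-left 1 to b2, down-right 1 to c3, right 1 to d3 — 10 moves in all.
Check: order respected (a2 at step 4, c1 at step 7); 10 moves as required.

d1 c2 b3 a3 a2 a1 b1 c1 b2 c3 d3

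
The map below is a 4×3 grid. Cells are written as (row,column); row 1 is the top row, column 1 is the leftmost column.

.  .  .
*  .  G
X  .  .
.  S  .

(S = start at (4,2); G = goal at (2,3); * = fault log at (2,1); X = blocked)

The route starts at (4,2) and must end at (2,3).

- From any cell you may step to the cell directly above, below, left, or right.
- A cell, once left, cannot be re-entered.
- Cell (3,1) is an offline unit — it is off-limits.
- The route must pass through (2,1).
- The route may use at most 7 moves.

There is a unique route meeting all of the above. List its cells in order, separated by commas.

Any route must reach (2,1) and still end at (2,3) within 7 moves, so the order of the required stops is forced.
Route from (4,2): up 2 to (2,2), left 1 to (2,1), up 1 to (1,1), right 2 to (1,3), down 1 to (2,3) — 7 moves in all.
Check: all required cells visited; 7 ≤ 7 moves.

(4,2), (3,2), (2,2), (2,1), (1,1), (1,2), (1,3), (2,3)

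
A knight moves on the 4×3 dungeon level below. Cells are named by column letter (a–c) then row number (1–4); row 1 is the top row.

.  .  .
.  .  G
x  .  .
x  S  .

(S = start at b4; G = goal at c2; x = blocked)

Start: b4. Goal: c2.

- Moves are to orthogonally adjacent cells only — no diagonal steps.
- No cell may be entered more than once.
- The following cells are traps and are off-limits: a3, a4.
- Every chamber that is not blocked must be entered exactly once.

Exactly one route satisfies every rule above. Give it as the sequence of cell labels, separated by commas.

Need to visit all 10 open cells exactly once, starting at b4 and ending at c2.
Route from b4: right 1 to c4, up 1 to c3, left 1 to b3, up 1 to b2, left 1 to a2, up 1 to a1, right 2 to c1, down 1 to c2 — 9 moves in all.
Check: all 10 open cells covered.

b4, c4, c3, b3, b2, a2, a1, b1, c1, c2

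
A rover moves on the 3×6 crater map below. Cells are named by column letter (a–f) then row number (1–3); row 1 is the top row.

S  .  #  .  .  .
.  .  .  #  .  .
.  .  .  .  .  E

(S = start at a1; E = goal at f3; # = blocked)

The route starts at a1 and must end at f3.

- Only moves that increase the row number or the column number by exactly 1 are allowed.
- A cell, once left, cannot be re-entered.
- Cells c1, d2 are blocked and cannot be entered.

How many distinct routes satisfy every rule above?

A right/down-only route from a1 to f3 makes exactly 2 down-moves and 5 right-moves in some order.
With no other constraints that would be C(7,2) = 21 routes.
Subtract routes through each blocked cell (inclusion–exclusion for overlaps): − through c1: 10 − through d2: 12 + through c1&d2: 6 → 5.
That gives 5 routes.

5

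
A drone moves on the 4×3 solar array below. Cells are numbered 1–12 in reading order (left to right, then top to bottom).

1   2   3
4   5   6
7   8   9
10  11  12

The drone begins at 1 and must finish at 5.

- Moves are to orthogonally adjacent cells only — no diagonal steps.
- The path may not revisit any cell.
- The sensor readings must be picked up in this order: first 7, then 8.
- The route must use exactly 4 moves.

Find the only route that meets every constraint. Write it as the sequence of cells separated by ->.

1 -> 4 -> 7 -> 8 -> 5

The waypoints must appear in the order 7, 8, with no cell reused.
Route from 1: down 2 to 7, right 1 to 8, up 1 to 5 — 4 moves in all.
Check: order respected (7 at step 2, 8 at step 3); 4 moves as required.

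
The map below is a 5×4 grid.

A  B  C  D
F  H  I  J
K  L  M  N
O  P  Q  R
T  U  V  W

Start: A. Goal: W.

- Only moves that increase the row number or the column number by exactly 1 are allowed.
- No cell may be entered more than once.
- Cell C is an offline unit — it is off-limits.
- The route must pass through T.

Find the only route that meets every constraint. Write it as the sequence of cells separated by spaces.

A F K O T U V W

Moves only go right or down, so the column and row indices never decrease.
Route from A: down 4 to T, right 3 to W — 7 moves in all.
Check: all required cells visited.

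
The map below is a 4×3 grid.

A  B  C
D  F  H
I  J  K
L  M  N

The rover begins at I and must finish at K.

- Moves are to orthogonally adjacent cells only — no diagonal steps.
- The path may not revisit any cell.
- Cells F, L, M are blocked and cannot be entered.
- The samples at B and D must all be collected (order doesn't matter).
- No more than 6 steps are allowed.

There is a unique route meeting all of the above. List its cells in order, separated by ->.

The 6-move cap with required stops at B, D leaves no slack for detours.
Route from I: 2× up (reaching A), 2× right (reaching C), 2× down (reaching K) — 6 moves in all.
Check: all required cells visited; 6 ≤ 6 moves.

I -> D -> A -> B -> C -> H -> K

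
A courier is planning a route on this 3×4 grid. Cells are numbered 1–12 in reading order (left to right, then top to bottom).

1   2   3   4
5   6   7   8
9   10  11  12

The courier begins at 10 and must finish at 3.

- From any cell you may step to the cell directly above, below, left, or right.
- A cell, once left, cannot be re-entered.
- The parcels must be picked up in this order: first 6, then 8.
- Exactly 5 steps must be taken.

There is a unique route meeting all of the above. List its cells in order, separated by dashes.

The waypoints must appear in the order 6, 8, with no cell reused.
Route from 10: up to 6, 2× right (reaching 8), up to 4, left to 3 — 5 moves in all.
Check: order respected (6 at step 1, 8 at step 3); 5 moves as required.

10 - 6 - 7 - 8 - 4 - 3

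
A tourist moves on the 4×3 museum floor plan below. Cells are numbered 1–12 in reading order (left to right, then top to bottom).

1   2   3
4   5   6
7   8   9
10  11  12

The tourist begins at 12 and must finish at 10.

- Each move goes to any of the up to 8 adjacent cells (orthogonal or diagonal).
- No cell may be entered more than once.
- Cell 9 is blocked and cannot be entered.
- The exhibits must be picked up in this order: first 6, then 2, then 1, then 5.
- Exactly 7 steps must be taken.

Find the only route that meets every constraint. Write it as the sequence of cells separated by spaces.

12 8 6 2 1 5 7 10

The waypoints must appear in the order 6, 2, 1, 5, with no cell reused.
Route from 12: up-left to 8, up-right to 6, up-left to 2, left to 1, down-right to 5, down-left to 7, down to 10 — 7 moves in all.
Check: order respected (6 at step 2, 2 at step 3, 1 at step 4, 5 at step 5); 7 moves as required.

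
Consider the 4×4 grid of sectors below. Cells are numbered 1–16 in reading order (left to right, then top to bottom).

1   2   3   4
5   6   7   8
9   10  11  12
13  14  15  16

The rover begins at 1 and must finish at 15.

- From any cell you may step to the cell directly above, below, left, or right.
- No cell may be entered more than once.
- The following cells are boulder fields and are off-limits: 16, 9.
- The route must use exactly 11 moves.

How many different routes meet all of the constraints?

6

Need simple routes of exactly 11 moves from 1 to 15 (Manhattan distance 5, so 3 moves are spent on a detour and 3 undoing it).
Enumerating: 1 5 6 2 3 7 8 12 11 10 14 15 | 1 5 6 2 3 4 8 12 11 10 14 15 | 1 5 6 2 3 4 8 7 11 10 14 15 | 1 5 6 7 3 4 8 12 11 10 14 15 | 1 2 6 7 3 4 8 12 11 10 14 15 | 1 2 3 4 8 12 11 7 6 10 14 15.
That gives 6 routes.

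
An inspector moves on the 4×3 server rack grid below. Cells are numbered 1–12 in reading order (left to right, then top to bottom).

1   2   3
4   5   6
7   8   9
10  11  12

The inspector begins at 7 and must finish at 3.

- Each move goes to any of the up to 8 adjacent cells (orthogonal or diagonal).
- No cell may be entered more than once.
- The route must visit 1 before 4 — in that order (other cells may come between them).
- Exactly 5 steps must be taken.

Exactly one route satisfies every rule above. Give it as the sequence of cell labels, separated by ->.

The waypoints must appear in the order 1, 4, with no cell reused.
Route from 7: up-right to 5, up-left to 1, down to 4, up-right to 2, right to 3 — 5 moves in all.
Check: order respected (1 at step 2, 4 at step 3); 5 moves as required.

7 -> 5 -> 1 -> 4 -> 2 -> 3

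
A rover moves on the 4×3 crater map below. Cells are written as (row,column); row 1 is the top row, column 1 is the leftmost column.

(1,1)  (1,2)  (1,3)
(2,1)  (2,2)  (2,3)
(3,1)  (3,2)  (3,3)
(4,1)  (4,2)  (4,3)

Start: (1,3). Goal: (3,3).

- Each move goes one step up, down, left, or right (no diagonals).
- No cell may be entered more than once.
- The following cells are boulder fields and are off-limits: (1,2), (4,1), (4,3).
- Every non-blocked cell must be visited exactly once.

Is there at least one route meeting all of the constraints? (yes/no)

no

Cell (1,1) has only one open neighbour but is neither the start nor the goal, so a Hamiltonian route would have to both enter and leave it through the same neighbour — impossible without revisiting.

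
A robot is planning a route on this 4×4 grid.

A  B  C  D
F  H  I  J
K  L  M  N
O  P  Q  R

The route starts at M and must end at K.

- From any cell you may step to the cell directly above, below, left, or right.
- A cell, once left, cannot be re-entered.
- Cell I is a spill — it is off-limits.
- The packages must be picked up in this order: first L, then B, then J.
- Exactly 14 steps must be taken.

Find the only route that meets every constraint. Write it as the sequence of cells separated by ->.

The waypoints must appear in the order L, B, J, with no cell reused.
Route from M: left to L, up to H, left to F, up to A, 3× right (reaching D), 3× down (reaching R), 3× left (reaching O), up to K — 14 moves in all.
Check: order respected (L at step 1, B at step 5, J at step 8); 14 moves as required.

M -> L -> H -> F -> A -> B -> C -> D -> J -> N -> R -> Q -> P -> O -> K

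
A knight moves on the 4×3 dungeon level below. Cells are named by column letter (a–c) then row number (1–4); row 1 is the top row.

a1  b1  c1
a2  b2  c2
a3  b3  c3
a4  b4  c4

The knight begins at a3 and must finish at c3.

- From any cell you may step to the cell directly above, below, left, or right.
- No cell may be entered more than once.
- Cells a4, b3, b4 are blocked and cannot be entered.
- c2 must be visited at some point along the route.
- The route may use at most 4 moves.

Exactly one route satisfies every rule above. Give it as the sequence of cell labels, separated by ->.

The budget equals the shortest possible length, so every move has to be on a shortest route through the required cells.
Route from a3: up 1 to a2, right 2 to c2, down 1 to c3 — 4 moves in all.
Check: all required cells visited; 4 ≤ 4 moves.

a3 -> a2 -> b2 -> c2 -> c3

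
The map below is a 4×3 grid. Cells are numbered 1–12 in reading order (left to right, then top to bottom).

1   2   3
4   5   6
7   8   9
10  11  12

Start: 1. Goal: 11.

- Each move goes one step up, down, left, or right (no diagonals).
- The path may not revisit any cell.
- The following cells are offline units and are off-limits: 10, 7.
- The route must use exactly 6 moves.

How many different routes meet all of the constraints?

9

Need simple routes of exactly 6 moves from 1 to 11 (Manhattan distance 4, so 1 moves are spent on a detour and 1 undoing it).
Branch systematically from the start, pruning whenever the remaining move budget drops below the Manhattan distance to 11 or differs from it in parity. Grouping the completions by first move — via 4: 3; via 2: 6 — and summing: 3 + 6 = 9.
That gives 9 routes.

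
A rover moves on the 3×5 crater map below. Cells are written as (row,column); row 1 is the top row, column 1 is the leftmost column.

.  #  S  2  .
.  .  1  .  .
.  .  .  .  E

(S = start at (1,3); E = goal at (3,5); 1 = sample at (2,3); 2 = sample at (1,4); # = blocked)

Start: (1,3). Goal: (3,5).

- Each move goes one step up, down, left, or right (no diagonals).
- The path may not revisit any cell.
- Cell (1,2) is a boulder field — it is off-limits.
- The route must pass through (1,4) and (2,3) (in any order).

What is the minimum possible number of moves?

Any route passes through (1,4) and (2,3) in some order between (1,3) and (3,5). Summing Manhattan distances along each leg and taking the cheapest ordering ((1,3) → (2,3) → (1,4) → (3,5)) gives a lower bound of 1 + 2 + 3 = 6 moves.
A route of 6 moves achieves this: (1,3) → (2,3) → (2,4) → (1,4) → (1,5) → (2,5) → (3,5).
Since 6 matches the lower bound, it is optimal.

6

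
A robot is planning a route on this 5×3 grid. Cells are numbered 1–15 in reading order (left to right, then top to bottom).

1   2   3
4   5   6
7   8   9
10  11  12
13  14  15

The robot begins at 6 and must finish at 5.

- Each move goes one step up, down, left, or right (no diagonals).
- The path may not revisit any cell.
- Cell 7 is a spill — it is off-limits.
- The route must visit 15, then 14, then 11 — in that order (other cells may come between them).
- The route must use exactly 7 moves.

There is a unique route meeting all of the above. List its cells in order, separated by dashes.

6 - 9 - 12 - 15 - 14 - 11 - 8 - 5

The waypoints must appear in the order 15, 14, 11, with no cell reused.
Route from 6: 3× down (reaching 15), left to 14, 3× up (reaching 5) — 7 moves in all.
Check: order respected (15 at step 3, 14 at step 4, 11 at step 5); 7 moves as required.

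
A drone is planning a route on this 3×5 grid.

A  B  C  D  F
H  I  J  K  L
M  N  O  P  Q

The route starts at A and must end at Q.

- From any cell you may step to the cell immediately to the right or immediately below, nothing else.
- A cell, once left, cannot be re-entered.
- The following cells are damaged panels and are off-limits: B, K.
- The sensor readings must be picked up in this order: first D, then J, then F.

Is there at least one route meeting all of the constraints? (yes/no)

J lies to the left of D, so going from D to J would need a leftward move — but moves only go right/down, so D cannot be visited before J.

no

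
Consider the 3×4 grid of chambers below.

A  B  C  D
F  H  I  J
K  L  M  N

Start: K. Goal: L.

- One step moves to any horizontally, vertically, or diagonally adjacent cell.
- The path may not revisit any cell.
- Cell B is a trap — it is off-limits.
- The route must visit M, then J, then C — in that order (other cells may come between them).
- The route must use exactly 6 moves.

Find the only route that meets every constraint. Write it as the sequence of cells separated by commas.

K, H, M, J, C, I, L

The waypoints must appear in the order M, J, C, with no cell reused.
Route from K: up-right to H, down-right to M, up-right to J, up-left to C, down to I, down-left to L — 6 moves in all.
Check: order respected (M at step 2, J at step 3, C at step 4); 6 moves as required.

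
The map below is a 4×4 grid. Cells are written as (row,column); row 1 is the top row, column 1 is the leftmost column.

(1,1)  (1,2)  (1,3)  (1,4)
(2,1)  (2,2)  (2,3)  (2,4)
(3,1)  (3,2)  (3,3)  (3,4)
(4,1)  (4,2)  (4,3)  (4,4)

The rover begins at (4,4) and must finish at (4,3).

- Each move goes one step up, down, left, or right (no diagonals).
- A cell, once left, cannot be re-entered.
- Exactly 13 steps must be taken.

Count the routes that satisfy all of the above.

Need simple routes of exactly 13 moves from (4,4) to (4,3) (Manhattan distance 1, so 6 moves are spent on a detour and 6 undoing it).
Branch systematically from the start, pruning whenever the remaining move budget drops below the Manhattan distance to (4,3) or differs from it in parity. Every completion starts via (3,4): 24 (no valid completion starts via (4,3)).
That gives 24 routes.

24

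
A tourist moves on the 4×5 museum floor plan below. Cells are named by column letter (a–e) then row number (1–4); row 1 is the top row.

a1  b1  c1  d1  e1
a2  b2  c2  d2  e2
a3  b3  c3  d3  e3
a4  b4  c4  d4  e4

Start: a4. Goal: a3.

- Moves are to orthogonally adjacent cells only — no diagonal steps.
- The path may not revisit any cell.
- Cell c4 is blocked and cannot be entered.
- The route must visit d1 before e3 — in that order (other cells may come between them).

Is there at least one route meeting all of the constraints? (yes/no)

Ignoring the required order, 34 revisit-free routes from a4 to a3 pass through all of d1 and e3; the waypoint orders that occur are e3 → d1 (34) — never d1 → e3.

no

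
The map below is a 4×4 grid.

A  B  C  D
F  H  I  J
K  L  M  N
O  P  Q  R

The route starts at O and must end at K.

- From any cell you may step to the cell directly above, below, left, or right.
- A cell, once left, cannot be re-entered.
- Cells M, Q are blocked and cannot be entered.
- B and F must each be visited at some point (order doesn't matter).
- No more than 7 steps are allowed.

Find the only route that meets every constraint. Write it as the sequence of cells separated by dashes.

Any route must reach B and F and still end at K within 7 moves, so the order of the required stops is forced.
Route from O: right to P, 3× up (reaching B), left to A, 2× down (reaching K) — 7 moves in all.
Check: all required cells visited; 7 ≤ 7 moves.

O - P - L - H - B - A - F - K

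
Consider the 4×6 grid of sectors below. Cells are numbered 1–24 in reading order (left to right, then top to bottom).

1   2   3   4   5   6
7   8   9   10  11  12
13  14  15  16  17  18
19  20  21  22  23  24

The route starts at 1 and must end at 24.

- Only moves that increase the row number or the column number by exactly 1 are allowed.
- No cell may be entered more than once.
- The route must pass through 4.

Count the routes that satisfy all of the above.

A right/down-only route from 1 to 24 makes exactly 3 down-moves and 5 right-moves in some order.
With no other constraints that would be C(8,3) = 56 routes.
Split at 4 and multiply the segment counts: 1→4: 1; 4→24: 10; product = 10.
That gives 10 routes.

10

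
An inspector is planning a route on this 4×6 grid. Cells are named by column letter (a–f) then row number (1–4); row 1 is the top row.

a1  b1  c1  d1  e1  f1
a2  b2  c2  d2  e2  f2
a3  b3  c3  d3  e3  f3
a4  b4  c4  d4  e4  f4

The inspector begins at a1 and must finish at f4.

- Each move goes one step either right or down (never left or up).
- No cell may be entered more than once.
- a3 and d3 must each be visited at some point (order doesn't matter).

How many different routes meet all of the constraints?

A right/down-only route from a1 to f4 makes exactly 3 down-moves and 5 right-moves in some order.
With no other constraints that would be C(8,3) = 56 routes.
A monotone route can only reach the required cells in the order a3, d3, so split there and multiply the segment counts: a1→a3: 1; a3→d3: 1; d3→f4: 3; product = 3.
That gives 3 routes.

3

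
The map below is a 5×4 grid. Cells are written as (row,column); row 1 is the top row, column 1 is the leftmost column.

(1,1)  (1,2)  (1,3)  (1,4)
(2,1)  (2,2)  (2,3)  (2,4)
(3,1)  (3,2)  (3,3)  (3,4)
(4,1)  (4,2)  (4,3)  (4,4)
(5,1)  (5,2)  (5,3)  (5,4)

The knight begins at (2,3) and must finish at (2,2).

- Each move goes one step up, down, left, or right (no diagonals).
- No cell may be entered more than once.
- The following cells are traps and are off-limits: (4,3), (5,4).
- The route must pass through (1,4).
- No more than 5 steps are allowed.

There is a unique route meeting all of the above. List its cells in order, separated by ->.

(2,3) -> (2,4) -> (1,4) -> (1,3) -> (1,2) -> (2,2)

The 5-move cap with required stops at (1,4) leaves no slack for detours.
Route from (2,3): right 1 to (2,4), up 1 to (1,4), left 2 to (1,2), down 1 to (2,2) — 5 moves in all.
Check: all required cells visited; 5 ≤ 5 moves.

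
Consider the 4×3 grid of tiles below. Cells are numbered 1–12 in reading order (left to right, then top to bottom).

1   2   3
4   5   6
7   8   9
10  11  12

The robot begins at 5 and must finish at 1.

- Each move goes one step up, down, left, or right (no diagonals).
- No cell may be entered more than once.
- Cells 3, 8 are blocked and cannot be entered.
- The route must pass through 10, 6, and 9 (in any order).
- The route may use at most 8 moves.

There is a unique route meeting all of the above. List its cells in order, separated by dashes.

The budget equals the shortest possible length, so every move has to be on a shortest route through the required cells.
Route from 5: right to 6, 2× down (reaching 12), 2× left (reaching 10), 3× up (reaching 1) — 8 moves in all.
Check: all required cells visited; 8 ≤ 8 moves.

5 - 6 - 9 - 12 - 11 - 10 - 7 - 4 - 1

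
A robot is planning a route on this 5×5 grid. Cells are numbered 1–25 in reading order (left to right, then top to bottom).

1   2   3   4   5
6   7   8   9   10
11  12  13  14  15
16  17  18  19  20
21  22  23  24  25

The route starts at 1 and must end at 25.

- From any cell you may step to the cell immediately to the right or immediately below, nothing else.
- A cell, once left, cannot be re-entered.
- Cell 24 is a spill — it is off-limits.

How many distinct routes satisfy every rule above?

35

A right/down-only route from 1 to 25 makes exactly 4 down-moves and 4 right-moves in some order.
With no other constraints that would be C(8,4) = 70 routes.
Subtract routes through each blocked cell (inclusion–exclusion for overlaps): − through 24: 35 → 35.
That gives 35 routes.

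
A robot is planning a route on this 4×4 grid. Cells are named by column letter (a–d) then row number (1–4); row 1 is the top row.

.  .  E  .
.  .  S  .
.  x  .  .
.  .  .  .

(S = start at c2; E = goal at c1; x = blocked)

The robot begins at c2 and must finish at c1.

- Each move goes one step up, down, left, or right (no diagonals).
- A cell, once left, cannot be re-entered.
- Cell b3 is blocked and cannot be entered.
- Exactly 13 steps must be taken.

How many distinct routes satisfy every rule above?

Need simple routes of exactly 13 moves from c2 to c1 (Manhattan distance 1, so 6 moves are spent on a detour and 6 undoing it).
Enumerating: c2 b2 b1 a1 a2 a3 a4 b4 c4 c3 d3 d2 d1 c1 | c2 b2 b1 a1 a2 a3 a4 b4 c4 d4 d3 d2 d1 c1.
That gives 2 routes.

2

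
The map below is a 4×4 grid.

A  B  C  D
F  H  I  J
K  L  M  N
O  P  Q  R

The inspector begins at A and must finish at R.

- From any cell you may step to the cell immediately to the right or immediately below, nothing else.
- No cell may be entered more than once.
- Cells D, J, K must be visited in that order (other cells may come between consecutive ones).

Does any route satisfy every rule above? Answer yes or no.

K lies to the left of J, so going from J to K would need a leftward move — but moves only go right/down, so J cannot be visited before K.

no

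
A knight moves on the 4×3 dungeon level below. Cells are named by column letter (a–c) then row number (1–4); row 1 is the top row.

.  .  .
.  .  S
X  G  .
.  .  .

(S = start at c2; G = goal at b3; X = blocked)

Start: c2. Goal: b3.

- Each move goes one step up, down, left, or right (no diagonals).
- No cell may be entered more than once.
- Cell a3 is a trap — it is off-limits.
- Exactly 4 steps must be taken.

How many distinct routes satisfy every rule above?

2

Need simple routes of exactly 4 moves from c2 to b3 (Manhattan distance 2, so 1 moves are spent on a detour and 1 undoing it).
Enumerating: c2 c1 b1 b2 b3 | c2 c3 c4 b4 b3.
That gives 2 routes.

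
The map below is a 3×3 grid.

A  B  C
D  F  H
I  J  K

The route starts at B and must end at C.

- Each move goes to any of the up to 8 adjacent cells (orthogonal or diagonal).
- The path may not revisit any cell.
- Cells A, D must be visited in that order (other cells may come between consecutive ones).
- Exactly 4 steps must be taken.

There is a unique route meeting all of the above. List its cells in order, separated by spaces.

The waypoints must appear in the order A, D, with no cell reused.
Route from B: left to A, down to D, right to F, up-right to C — 4 moves in all.
Check: order respected (A at step 1, D at step 2); 4 moves as required.

B A D F C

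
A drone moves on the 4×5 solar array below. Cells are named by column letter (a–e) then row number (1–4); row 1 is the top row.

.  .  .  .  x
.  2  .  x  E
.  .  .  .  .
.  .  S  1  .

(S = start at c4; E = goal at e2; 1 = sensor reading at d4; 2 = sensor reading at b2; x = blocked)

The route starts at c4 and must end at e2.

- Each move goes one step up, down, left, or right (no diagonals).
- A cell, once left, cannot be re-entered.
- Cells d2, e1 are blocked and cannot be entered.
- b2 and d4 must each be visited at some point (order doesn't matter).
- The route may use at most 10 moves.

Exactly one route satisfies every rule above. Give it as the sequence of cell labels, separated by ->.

The 10-move cap with required stops at b2, d4 leaves no slack for detours.
Route from c4: left 1 to b4, up 2 to b2, right 1 to c2, down 1 to c3, right 1 to d3, down 1 to d4, right 1 to e4, up 2 to e2 — 10 moves in all.
Check: all required cells visited; 10 ≤ 10 moves.

c4 -> b4 -> b3 -> b2 -> c2 -> c3 -> d3 -> d4 -> e4 -> e3 -> e2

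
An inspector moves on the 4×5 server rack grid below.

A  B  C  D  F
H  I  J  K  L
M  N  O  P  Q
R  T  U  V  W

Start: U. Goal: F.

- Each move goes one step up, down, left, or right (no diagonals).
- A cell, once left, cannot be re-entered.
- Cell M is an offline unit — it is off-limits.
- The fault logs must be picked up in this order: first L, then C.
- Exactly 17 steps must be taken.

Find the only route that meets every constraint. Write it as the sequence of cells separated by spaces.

The waypoints must appear in the order L, C, with no cell reused.
Route from U: left to T, up to N, 2× right (reaching P), down to V, right to W, 2× up (reaching L), 4× left (reaching H), up to A, 4× right (reaching F) — 17 moves in all.
Check: order respected (L at step 8, C at step 15); 17 moves as required.

U T N O P V W Q L K J I H A B C D F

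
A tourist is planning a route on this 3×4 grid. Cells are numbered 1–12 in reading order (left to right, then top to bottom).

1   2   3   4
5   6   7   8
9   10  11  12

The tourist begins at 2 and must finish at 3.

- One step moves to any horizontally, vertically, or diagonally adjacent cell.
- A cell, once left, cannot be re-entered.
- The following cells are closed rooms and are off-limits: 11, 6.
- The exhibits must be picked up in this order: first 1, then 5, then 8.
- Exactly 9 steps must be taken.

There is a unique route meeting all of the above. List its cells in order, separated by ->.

2 -> 1 -> 5 -> 9 -> 10 -> 7 -> 12 -> 8 -> 4 -> 3

The waypoints must appear in the order 1, 5, 8, with no cell reused.
Route from 2: left to 1, 2× down (reaching 9), right to 10, up-right to 7, down-right to 12, 2× up (reaching 4), left to 3 — 9 moves in all.
Check: order respected (1 at step 1, 5 at step 2, 8 at step 7); 9 moves as required.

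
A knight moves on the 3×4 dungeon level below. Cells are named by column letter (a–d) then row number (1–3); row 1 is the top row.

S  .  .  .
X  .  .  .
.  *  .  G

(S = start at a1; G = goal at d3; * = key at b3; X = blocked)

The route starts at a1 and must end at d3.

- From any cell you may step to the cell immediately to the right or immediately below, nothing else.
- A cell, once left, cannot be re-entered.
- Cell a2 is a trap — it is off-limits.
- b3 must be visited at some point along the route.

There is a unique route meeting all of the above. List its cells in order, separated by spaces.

Moves only go right or down, so the column and row indices never decrease.
Route from a1: right to b1, 2× down (reaching b3), 2× right (reaching d3) — 5 moves in all.
Check: all required cells visited.

a1 b1 b2 b3 c3 d3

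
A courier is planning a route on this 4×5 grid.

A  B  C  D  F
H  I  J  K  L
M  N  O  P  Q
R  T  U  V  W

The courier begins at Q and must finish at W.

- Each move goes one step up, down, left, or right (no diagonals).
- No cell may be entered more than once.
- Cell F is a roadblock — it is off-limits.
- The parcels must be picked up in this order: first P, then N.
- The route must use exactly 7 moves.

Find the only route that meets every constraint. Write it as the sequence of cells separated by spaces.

The waypoints must appear in the order P, N, with no cell reused.
Route from Q: left 3 to N, down 1 to T, right 3 to W — 7 moves in all.
Check: order respected (P at step 1, N at step 3); 7 moves as required.

Q P O N T U V W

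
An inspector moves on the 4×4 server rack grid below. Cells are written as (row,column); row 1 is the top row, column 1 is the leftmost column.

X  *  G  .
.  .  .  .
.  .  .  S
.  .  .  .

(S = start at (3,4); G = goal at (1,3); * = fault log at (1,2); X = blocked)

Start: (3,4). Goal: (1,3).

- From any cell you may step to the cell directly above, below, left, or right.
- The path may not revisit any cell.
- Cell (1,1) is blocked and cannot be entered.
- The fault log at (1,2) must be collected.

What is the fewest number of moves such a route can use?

5

Any route passes through (1,2) somewhere between (3,4) and (1,3). Summing Manhattan distances along the two legs ((3,4) → (1,2) → (1,3)) gives a lower bound of 4 + 1 = 5 moves.
A route of 5 moves achieves this: (3,4) → (2,4) → (2,3) → (2,2) → (1,2) → (1,3).
Since 5 matches the lower bound, it is optimal.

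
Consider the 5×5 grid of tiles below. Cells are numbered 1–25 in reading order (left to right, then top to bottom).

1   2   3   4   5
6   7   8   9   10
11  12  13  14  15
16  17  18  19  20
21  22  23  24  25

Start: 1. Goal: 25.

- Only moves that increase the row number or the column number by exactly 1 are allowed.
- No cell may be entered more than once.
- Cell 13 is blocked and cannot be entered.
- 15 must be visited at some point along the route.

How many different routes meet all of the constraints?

9

A right/down-only route from 1 to 25 makes exactly 4 down-moves and 4 right-moves in some order.
With no other constraints that would be C(8,4) = 70 routes.
Split at 15 and multiply the segment counts (each segment already excludes blocked cells): 1→15: 9; 15→25: 1; product = 9.
That gives 9 routes.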